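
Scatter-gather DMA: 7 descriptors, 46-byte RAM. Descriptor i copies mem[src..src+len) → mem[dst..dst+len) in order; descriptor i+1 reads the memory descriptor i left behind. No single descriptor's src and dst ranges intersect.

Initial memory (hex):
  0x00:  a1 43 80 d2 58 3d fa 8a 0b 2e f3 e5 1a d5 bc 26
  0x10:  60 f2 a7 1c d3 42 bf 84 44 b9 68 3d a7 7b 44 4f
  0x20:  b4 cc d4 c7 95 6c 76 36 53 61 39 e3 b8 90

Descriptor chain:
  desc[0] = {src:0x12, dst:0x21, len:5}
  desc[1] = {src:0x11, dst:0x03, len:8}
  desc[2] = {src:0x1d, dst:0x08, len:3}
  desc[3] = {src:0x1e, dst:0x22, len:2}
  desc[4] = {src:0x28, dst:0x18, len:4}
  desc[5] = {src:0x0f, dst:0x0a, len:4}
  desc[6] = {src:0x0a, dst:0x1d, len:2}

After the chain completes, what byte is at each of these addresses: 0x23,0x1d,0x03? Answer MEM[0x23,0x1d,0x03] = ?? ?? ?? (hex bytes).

MEM[0x23,0x1d,0x03] = 4f 26 f2

  after D0: wrote 5B at 0x21 = a71cd342bf
  after D1: wrote 8B at 0x03 = f2a71cd342bf8444
  after D2: wrote 3B at 0x08 = 7b444f
  after D3: wrote 2B at 0x22 = 444f
  after D4: wrote 4B at 0x18 = 536139e3
  after D5: wrote 4B at 0x0a = 2660f2a7
  after D6: wrote 2B at 0x1d = 2660
query mem[0x23]=0x4f, mem[0x1d]=0x26, mem[0x03]=0xf2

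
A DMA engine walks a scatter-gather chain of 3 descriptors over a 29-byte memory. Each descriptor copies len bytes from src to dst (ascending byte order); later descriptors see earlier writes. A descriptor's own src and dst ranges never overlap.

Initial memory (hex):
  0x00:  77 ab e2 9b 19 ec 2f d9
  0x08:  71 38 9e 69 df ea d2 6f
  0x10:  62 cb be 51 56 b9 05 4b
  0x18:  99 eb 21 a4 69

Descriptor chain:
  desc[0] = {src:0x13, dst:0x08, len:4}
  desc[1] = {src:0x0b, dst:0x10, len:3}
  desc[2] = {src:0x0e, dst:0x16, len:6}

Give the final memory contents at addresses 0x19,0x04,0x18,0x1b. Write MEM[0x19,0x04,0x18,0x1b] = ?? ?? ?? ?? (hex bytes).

MEM[0x19,0x04,0x18,0x1b] = df 19 05 51

#0 dst[0x08+4] := {0x51,0x56,0xb9,0x05}
#1 dst[0x10+3] := {0x05,0xdf,0xea}
#2 dst[0x16+6] := {0xd2,0x6f,0x05,0xdf,0xea,0x51}
query mem[0x19]=0xdf, mem[0x04]=0x19, mem[0x18]=0x05, mem[0x1b]=0x51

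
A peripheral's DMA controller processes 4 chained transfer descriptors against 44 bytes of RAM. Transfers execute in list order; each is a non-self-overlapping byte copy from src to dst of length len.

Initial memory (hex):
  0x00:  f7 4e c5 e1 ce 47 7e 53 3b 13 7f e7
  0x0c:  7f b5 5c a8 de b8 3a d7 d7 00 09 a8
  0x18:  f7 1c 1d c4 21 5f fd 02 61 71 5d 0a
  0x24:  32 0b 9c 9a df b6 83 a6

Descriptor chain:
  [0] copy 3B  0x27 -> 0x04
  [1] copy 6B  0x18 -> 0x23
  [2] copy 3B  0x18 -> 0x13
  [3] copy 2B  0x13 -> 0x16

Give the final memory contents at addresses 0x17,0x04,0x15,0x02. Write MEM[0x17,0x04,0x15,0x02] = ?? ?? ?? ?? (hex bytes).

[0] 0x27->0x04 len=3 : 9a df b6
[1] 0x18->0x23 len=6 : f7 1c 1d c4 21 5f
[2] 0x18->0x13 len=3 : f7 1c 1d
[3] 0x13->0x16 len=2 : f7 1c
query mem[0x17]=0x1c, mem[0x04]=0x9a, mem[0x15]=0x1d, mem[0x02]=0xc5

MEM[0x17,0x04,0x15,0x02] = 1c 9a 1d c5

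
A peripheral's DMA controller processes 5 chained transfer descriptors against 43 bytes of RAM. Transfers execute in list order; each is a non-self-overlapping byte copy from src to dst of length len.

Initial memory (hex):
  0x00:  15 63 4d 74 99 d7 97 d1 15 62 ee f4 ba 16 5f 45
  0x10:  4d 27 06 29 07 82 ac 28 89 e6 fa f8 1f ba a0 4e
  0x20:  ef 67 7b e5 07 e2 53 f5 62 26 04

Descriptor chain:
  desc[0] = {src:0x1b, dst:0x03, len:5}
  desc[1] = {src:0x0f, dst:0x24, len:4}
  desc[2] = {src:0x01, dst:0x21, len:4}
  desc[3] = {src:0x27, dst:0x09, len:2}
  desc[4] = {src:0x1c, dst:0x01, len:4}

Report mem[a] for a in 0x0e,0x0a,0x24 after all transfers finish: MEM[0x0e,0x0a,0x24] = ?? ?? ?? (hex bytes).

MEM[0x0e,0x0a,0x24] = 5f 62 1f

  after D0: wrote 5B at 0x03 = f81fbaa04e
  after D1: wrote 4B at 0x24 = 454d2706
  after D2: wrote 4B at 0x21 = 634df81f
  after D3: wrote 2B at 0x09 = 0662
  after D4: wrote 4B at 0x01 = 1fbaa04e
query mem[0x0e]=0x5f, mem[0x0a]=0x62, mem[0x24]=0x1f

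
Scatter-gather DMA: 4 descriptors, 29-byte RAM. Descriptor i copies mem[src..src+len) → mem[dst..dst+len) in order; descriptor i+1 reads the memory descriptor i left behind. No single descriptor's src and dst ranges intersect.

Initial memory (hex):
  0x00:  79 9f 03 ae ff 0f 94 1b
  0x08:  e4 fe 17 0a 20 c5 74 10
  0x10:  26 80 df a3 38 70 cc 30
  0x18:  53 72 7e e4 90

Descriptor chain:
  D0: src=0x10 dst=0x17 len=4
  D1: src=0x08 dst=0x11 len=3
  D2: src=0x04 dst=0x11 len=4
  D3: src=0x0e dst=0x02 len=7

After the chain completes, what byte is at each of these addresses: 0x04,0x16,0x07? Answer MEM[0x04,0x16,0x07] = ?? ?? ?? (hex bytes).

D0: mem[0x17..0x1a] <- [26 80 df a3]
D1: mem[0x11..0x13] <- [e4 fe 17]
D2: mem[0x11..0x14] <- [ff 0f 94 1b]
D3: mem[0x02..0x08] <- [74 10 26 ff 0f 94 1b]
query mem[0x04]=0x26, mem[0x16]=0xcc, mem[0x07]=0x94

MEM[0x04,0x16,0x07] = 26 cc 94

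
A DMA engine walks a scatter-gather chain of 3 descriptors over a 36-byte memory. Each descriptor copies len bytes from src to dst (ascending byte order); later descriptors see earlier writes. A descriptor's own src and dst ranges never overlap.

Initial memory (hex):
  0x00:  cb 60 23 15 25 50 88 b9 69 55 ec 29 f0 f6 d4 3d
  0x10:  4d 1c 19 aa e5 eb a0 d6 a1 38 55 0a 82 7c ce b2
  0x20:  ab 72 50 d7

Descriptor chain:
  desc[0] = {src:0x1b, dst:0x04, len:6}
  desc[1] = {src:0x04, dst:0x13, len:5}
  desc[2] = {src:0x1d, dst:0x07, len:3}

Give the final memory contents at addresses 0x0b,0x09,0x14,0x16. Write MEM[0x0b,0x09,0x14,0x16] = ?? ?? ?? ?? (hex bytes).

[0] 0x1b->0x04 len=6 : 0a 82 7c ce b2 ab
[1] 0x04->0x13 len=5 : 0a 82 7c ce b2
[2] 0x1d->0x07 len=3 : 7c ce b2
query mem[0x0b]=0x29, mem[0x09]=0xb2, mem[0x14]=0x82, mem[0x16]=0xce

MEM[0x0b,0x09,0x14,0x16] = 29 b2 82 ce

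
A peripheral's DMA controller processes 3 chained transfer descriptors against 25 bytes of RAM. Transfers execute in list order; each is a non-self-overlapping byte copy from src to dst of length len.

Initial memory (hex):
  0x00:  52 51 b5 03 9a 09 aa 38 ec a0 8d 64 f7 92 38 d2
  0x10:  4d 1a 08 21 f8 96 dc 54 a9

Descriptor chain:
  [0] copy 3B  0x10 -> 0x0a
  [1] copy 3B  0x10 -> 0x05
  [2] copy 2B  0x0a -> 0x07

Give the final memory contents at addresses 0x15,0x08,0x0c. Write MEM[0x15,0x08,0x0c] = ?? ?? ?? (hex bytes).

  after D0: wrote 3B at 0x0a = 4d1a08
  after D1: wrote 3B at 0x05 = 4d1a08
  after D2: wrote 2B at 0x07 = 4d1a
query mem[0x15]=0x96, mem[0x08]=0x1a, mem[0x0c]=0x08

MEM[0x15,0x08,0x0c] = 96 1a 08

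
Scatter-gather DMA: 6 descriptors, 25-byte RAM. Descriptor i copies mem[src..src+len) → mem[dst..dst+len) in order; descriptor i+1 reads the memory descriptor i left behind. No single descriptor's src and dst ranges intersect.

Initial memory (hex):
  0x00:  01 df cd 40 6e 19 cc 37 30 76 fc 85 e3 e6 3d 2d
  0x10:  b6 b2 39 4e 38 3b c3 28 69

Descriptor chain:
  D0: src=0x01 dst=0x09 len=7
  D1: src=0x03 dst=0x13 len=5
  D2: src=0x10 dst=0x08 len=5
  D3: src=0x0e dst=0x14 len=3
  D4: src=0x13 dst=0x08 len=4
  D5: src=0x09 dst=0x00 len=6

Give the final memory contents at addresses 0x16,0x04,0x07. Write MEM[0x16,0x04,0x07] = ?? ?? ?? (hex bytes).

MEM[0x16,0x04,0x07] = b6 19 37

[0] 0x01->0x09 len=7 : df cd 40 6e 19 cc 37
[1] 0x03->0x13 len=5 : 40 6e 19 cc 37
[2] 0x10->0x08 len=5 : b6 b2 39 40 6e
[3] 0x0e->0x14 len=3 : cc 37 b6
[4] 0x13->0x08 len=4 : 40 cc 37 b6
[5] 0x09->0x00 len=6 : cc 37 b6 6e 19 cc
query mem[0x16]=0xb6, mem[0x04]=0x19, mem[0x07]=0x37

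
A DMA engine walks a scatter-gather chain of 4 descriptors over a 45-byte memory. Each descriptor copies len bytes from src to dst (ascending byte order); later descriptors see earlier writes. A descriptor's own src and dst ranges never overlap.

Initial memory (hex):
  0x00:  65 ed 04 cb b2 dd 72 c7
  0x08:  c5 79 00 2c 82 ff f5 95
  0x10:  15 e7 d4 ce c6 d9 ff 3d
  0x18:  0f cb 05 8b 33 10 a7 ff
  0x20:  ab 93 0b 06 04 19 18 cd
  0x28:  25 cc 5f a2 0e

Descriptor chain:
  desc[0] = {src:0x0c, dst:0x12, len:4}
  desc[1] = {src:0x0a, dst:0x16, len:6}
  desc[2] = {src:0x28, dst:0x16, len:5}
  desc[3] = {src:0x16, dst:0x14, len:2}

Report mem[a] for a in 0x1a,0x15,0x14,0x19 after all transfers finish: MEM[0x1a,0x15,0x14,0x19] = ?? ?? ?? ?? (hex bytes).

MEM[0x1a,0x15,0x14,0x19] = 0e cc 25 a2

  after D0: wrote 4B at 0x12 = 82fff595
  after D1: wrote 6B at 0x16 = 002c82fff595
  after D2: wrote 5B at 0x16 = 25cc5fa20e
  after D3: wrote 2B at 0x14 = 25cc
query mem[0x1a]=0x0e, mem[0x15]=0xcc, mem[0x14]=0x25, mem[0x19]=0xa2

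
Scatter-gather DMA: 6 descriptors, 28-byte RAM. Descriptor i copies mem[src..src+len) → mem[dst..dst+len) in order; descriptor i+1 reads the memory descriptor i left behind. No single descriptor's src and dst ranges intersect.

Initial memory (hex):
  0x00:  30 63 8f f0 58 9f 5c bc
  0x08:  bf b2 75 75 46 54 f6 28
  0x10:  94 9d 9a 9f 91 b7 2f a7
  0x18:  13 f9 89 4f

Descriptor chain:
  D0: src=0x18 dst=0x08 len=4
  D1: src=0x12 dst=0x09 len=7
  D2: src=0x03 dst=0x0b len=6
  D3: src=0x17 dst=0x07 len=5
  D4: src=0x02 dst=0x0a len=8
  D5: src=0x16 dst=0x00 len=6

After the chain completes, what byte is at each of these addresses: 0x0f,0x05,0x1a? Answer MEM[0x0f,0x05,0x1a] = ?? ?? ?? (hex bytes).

MEM[0x0f,0x05,0x1a] = a7 4f 89

  after D0: wrote 4B at 0x08 = 13f9894f
  after D1: wrote 7B at 0x09 = 9a9f91b72fa713
  after D2: wrote 6B at 0x0b = f0589f5cbc13
  after D3: wrote 5B at 0x07 = a713f9894f
  after D4: wrote 8B at 0x0a = 8ff0589f5ca713f9
  after D5: wrote 6B at 0x00 = 2fa713f9894f
query mem[0x0f]=0xa7, mem[0x05]=0x4f, mem[0x1a]=0x89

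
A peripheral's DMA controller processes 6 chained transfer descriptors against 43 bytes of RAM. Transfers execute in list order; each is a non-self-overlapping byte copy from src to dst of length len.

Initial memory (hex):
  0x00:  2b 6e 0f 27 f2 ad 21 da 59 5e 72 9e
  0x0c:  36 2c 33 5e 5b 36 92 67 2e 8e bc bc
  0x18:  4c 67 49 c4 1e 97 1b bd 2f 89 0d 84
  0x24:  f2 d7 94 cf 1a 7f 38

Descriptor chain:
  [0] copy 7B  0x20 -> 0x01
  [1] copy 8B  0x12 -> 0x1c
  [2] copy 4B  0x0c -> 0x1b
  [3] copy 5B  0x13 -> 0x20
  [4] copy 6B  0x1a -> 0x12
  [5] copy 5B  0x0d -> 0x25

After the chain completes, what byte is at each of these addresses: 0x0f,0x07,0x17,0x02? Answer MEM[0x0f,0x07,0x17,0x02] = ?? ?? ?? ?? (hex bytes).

MEM[0x0f,0x07,0x17,0x02] = 5e 94 8e 89

#0 dst[0x01+7] := {0x2f,0x89,0x0d,0x84,0xf2,0xd7,0x94}
#1 dst[0x1c+8] := {0x92,0x67,0x2e,0x8e,0xbc,0xbc,0x4c,0x67}
#2 dst[0x1b+4] := {0x36,0x2c,0x33,0x5e}
#3 dst[0x20+5] := {0x67,0x2e,0x8e,0xbc,0xbc}
#4 dst[0x12+6] := {0x49,0x36,0x2c,0x33,0x5e,0x8e}
#5 dst[0x25+5] := {0x2c,0x33,0x5e,0x5b,0x36}
query mem[0x0f]=0x5e, mem[0x07]=0x94, mem[0x17]=0x8e, mem[0x02]=0x89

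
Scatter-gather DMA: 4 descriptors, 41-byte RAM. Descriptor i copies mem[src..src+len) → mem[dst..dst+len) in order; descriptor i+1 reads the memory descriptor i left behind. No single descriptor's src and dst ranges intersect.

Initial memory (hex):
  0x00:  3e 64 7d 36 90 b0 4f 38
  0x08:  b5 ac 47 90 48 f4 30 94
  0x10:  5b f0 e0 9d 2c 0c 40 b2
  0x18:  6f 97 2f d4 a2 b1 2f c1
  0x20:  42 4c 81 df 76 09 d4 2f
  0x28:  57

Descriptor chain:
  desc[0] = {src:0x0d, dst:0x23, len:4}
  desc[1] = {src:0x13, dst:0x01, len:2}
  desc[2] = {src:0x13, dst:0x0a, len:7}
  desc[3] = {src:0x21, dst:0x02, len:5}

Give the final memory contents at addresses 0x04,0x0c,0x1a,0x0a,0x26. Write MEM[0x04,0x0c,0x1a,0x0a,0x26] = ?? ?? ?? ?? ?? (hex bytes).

MEM[0x04,0x0c,0x1a,0x0a,0x26] = f4 0c 2f 9d 5b

  after D0: wrote 4B at 0x23 = f430945b
  after D1: wrote 2B at 0x01 = 9d2c
  after D2: wrote 7B at 0x0a = 9d2c0c40b26f97
  after D3: wrote 5B at 0x02 = 4c81f43094
query mem[0x04]=0xf4, mem[0x0c]=0x0c, mem[0x1a]=0x2f, mem[0x0a]=0x9d, mem[0x26]=0x5b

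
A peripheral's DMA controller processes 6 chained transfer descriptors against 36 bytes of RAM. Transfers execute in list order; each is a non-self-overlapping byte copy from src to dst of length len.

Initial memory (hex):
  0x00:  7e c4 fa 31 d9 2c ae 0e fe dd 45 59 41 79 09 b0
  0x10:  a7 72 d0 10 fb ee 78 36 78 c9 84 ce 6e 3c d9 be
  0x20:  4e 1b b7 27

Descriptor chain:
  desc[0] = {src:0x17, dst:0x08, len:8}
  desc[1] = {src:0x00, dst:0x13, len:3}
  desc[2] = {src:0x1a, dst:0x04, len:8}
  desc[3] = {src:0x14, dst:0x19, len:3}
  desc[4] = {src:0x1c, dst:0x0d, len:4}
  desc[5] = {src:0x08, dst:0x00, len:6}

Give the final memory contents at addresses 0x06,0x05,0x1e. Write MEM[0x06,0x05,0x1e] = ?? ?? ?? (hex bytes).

MEM[0x06,0x05,0x1e] = 6e 6e d9

[0] 0x17->0x08 len=8 : 36 78 c9 84 ce 6e 3c d9
[1] 0x00->0x13 len=3 : 7e c4 fa
[2] 0x1a->0x04 len=8 : 84 ce 6e 3c d9 be 4e 1b
[3] 0x14->0x19 len=3 : c4 fa 78
[4] 0x1c->0x0d len=4 : 6e 3c d9 be
[5] 0x08->0x00 len=6 : d9 be 4e 1b ce 6e
query mem[0x06]=0x6e, mem[0x05]=0x6e, mem[0x1e]=0xd9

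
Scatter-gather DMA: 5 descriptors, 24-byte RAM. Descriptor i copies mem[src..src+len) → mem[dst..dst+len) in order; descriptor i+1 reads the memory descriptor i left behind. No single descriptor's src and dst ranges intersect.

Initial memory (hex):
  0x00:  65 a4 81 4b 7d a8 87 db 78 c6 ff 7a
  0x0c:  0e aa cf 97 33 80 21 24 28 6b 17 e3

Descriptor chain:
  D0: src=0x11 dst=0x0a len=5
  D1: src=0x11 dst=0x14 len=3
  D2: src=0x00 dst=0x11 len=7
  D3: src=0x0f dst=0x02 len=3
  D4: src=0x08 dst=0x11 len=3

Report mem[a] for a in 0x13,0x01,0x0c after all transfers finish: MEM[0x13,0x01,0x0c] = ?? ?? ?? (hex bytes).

[0] 0x11->0x0a len=5 : 80 21 24 28 6b
[1] 0x11->0x14 len=3 : 80 21 24
[2] 0x00->0x11 len=7 : 65 a4 81 4b 7d a8 87
[3] 0x0f->0x02 len=3 : 97 33 65
[4] 0x08->0x11 len=3 : 78 c6 80
query mem[0x13]=0x80, mem[0x01]=0xa4, mem[0x0c]=0x24

MEM[0x13,0x01,0x0c] = 80 a4 24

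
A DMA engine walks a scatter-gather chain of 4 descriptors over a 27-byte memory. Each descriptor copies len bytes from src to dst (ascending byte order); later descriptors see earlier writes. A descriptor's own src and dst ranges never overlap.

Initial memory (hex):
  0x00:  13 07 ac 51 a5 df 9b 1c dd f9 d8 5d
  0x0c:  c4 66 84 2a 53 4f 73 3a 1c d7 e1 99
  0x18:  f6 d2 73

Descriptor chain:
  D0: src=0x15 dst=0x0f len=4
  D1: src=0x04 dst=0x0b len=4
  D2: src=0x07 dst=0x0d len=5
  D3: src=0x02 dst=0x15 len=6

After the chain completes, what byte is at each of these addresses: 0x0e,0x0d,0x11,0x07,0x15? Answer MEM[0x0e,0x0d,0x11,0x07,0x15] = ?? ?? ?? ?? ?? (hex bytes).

MEM[0x0e,0x0d,0x11,0x07,0x15] = dd 1c a5 1c ac

D0: mem[0x0f..0x12] <- [d7 e1 99 f6]
D1: mem[0x0b..0x0e] <- [a5 df 9b 1c]
D2: mem[0x0d..0x11] <- [1c dd f9 d8 a5]
D3: mem[0x15..0x1a] <- [ac 51 a5 df 9b 1c]
query mem[0x0e]=0xdd, mem[0x0d]=0x1c, mem[0x11]=0xa5, mem[0x07]=0x1c, mem[0x15]=0xac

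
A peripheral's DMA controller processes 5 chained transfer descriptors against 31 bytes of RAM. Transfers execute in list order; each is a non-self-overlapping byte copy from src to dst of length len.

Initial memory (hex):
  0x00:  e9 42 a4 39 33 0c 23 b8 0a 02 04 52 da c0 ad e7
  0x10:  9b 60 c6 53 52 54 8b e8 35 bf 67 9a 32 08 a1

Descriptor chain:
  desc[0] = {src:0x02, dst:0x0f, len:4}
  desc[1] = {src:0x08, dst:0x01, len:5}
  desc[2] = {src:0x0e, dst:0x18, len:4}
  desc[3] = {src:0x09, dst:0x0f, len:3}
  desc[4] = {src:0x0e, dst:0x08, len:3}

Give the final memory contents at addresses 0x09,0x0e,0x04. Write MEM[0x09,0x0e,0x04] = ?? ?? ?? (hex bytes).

MEM[0x09,0x0e,0x04] = 02 ad 52

D0: mem[0x0f..0x12] <- [a4 39 33 0c]
D1: mem[0x01..0x05] <- [0a 02 04 52 da]
D2: mem[0x18..0x1b] <- [ad a4 39 33]
D3: mem[0x0f..0x11] <- [02 04 52]
D4: mem[0x08..0x0a] <- [ad 02 04]
query mem[0x09]=0x02, mem[0x0e]=0xad, mem[0x04]=0x52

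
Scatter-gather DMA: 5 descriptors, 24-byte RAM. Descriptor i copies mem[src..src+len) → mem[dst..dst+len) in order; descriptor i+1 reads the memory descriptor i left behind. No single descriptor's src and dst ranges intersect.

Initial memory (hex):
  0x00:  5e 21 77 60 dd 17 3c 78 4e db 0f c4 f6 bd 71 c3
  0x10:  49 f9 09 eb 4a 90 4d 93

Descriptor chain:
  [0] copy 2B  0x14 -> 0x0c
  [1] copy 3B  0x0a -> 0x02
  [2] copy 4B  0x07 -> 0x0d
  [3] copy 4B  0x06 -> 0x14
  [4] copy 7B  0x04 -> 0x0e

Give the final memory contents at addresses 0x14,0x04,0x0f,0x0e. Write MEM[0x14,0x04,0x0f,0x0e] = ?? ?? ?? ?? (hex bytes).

#0 dst[0x0c+2] := {0x4a,0x90}
#1 dst[0x02+3] := {0x0f,0xc4,0x4a}
#2 dst[0x0d+4] := {0x78,0x4e,0xdb,0x0f}
#3 dst[0x14+4] := {0x3c,0x78,0x4e,0xdb}
#4 dst[0x0e+7] := {0x4a,0x17,0x3c,0x78,0x4e,0xdb,0x0f}
query mem[0x14]=0x0f, mem[0x04]=0x4a, mem[0x0f]=0x17, mem[0x0e]=0x4a

MEM[0x14,0x04,0x0f,0x0e] = 0f 4a 17 4a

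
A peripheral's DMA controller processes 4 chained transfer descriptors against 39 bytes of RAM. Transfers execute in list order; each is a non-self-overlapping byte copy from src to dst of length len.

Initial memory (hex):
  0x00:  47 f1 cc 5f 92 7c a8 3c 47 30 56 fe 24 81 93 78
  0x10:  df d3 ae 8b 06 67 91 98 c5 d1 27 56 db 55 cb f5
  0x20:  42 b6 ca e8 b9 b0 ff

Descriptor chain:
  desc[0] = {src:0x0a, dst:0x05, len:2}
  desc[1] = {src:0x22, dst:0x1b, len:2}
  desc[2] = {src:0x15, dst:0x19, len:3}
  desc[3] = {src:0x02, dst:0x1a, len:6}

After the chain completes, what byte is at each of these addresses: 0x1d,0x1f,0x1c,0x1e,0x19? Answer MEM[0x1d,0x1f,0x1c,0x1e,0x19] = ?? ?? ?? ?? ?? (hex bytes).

#0 dst[0x05+2] := {0x56,0xfe}
#1 dst[0x1b+2] := {0xca,0xe8}
#2 dst[0x19+3] := {0x67,0x91,0x98}
#3 dst[0x1a+6] := {0xcc,0x5f,0x92,0x56,0xfe,0x3c}
query mem[0x1d]=0x56, mem[0x1f]=0x3c, mem[0x1c]=0x92, mem[0x1e]=0xfe, mem[0x19]=0x67

MEM[0x1d,0x1f,0x1c,0x1e,0x19] = 56 3c 92 fe 67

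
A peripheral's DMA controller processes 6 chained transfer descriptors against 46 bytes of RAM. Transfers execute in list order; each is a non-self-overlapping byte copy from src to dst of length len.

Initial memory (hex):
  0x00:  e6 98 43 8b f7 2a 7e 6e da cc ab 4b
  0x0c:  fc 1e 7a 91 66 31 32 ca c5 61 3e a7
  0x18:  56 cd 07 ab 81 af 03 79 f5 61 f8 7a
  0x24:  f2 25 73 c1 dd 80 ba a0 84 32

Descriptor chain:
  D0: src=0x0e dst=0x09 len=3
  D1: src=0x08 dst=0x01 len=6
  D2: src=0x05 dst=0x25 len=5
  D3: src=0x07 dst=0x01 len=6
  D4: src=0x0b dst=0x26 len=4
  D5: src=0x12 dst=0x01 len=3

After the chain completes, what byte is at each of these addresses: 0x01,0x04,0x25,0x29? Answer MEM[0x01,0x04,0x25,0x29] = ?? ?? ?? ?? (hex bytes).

MEM[0x01,0x04,0x25,0x29] = 32 91 fc 7a

D0: mem[0x09..0x0b] <- [7a 91 66]
D1: mem[0x01..0x06] <- [da 7a 91 66 fc 1e]
D2: mem[0x25..0x29] <- [fc 1e 6e da 7a]
D3: mem[0x01..0x06] <- [6e da 7a 91 66 fc]
D4: mem[0x26..0x29] <- [66 fc 1e 7a]
D5: mem[0x01..0x03] <- [32 ca c5]
query mem[0x01]=0x32, mem[0x04]=0x91, mem[0x25]=0xfc, mem[0x29]=0x7a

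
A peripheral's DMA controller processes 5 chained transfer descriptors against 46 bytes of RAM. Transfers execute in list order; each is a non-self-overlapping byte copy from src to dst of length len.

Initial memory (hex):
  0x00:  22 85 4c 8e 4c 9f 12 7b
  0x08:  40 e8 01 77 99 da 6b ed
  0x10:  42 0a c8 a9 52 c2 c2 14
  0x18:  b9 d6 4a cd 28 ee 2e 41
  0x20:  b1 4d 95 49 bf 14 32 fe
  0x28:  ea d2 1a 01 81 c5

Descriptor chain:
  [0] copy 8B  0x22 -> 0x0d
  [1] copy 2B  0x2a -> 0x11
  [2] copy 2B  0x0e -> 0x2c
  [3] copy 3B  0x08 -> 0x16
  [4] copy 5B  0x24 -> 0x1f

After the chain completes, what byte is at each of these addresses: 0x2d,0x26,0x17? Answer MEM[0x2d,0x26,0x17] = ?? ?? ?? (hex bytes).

MEM[0x2d,0x26,0x17] = bf 32 e8

#0 dst[0x0d+8] := {0x95,0x49,0xbf,0x14,0x32,0xfe,0xea,0xd2}
#1 dst[0x11+2] := {0x1a,0x01}
#2 dst[0x2c+2] := {0x49,0xbf}
#3 dst[0x16+3] := {0x40,0xe8,0x01}
#4 dst[0x1f+5] := {0xbf,0x14,0x32,0xfe,0xea}
query mem[0x2d]=0xbf, mem[0x26]=0x32, mem[0x17]=0xe8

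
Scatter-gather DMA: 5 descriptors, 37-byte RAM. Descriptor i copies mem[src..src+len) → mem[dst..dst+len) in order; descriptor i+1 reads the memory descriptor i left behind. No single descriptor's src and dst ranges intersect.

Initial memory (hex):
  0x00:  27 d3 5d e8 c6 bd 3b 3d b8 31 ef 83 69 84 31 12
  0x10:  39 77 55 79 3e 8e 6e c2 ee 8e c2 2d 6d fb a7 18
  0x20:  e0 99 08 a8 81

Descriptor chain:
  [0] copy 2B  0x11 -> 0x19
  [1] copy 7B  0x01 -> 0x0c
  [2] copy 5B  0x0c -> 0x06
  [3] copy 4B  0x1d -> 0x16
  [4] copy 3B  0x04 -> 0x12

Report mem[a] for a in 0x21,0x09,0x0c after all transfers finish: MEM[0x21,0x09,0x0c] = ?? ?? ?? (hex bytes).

D0: mem[0x19..0x1a] <- [77 55]
D1: mem[0x0c..0x12] <- [d3 5d e8 c6 bd 3b 3d]
D2: mem[0x06..0x0a] <- [d3 5d e8 c6 bd]
D3: mem[0x16..0x19] <- [fb a7 18 e0]
D4: mem[0x12..0x14] <- [c6 bd d3]
query mem[0x21]=0x99, mem[0x09]=0xc6, mem[0x0c]=0xd3

MEM[0x21,0x09,0x0c] = 99 c6 d3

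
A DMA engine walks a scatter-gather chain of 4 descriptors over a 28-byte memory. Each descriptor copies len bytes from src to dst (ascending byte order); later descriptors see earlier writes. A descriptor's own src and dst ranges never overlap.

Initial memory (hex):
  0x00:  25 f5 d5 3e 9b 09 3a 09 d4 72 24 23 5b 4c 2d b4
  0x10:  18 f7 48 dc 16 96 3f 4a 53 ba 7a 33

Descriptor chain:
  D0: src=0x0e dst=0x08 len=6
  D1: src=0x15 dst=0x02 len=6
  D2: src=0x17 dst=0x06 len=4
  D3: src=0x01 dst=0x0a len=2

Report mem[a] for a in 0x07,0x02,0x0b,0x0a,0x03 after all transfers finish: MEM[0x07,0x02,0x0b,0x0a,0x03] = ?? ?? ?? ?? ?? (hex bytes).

MEM[0x07,0x02,0x0b,0x0a,0x03] = 53 96 96 f5 3f

  after D0: wrote 6B at 0x08 = 2db418f748dc
  after D1: wrote 6B at 0x02 = 963f4a53ba7a
  after D2: wrote 4B at 0x06 = 4a53ba7a
  after D3: wrote 2B at 0x0a = f596
query mem[0x07]=0x53, mem[0x02]=0x96, mem[0x0b]=0x96, mem[0x0a]=0xf5, mem[0x03]=0x3f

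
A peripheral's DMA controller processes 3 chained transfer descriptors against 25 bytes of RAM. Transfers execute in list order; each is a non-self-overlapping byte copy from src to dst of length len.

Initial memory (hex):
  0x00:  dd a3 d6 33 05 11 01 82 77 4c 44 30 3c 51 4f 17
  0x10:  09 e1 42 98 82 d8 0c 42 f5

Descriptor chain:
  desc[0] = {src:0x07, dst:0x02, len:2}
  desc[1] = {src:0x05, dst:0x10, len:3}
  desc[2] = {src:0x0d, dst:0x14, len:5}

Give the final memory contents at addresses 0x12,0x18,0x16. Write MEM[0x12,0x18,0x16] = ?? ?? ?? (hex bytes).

#0 dst[0x02+2] := {0x82,0x77}
#1 dst[0x10+3] := {0x11,0x01,0x82}
#2 dst[0x14+5] := {0x51,0x4f,0x17,0x11,0x01}
query mem[0x12]=0x82, mem[0x18]=0x01, mem[0x16]=0x17

MEM[0x12,0x18,0x16] = 82 01 17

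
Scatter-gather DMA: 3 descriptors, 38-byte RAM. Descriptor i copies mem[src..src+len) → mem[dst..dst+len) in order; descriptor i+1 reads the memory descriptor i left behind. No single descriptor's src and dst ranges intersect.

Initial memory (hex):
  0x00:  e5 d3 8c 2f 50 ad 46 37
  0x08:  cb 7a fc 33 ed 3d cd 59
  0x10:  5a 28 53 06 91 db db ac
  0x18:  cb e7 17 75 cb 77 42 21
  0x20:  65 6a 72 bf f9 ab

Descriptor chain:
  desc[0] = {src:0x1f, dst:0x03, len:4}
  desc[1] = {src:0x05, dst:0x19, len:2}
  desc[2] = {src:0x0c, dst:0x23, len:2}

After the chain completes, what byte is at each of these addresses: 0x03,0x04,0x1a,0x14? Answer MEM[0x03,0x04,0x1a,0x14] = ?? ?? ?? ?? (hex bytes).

  after D0: wrote 4B at 0x03 = 21656a72
  after D1: wrote 2B at 0x19 = 6a72
  after D2: wrote 2B at 0x23 = ed3d
query mem[0x03]=0x21, mem[0x04]=0x65, mem[0x1a]=0x72, mem[0x14]=0x91

MEM[0x03,0x04,0x1a,0x14] = 21 65 72 91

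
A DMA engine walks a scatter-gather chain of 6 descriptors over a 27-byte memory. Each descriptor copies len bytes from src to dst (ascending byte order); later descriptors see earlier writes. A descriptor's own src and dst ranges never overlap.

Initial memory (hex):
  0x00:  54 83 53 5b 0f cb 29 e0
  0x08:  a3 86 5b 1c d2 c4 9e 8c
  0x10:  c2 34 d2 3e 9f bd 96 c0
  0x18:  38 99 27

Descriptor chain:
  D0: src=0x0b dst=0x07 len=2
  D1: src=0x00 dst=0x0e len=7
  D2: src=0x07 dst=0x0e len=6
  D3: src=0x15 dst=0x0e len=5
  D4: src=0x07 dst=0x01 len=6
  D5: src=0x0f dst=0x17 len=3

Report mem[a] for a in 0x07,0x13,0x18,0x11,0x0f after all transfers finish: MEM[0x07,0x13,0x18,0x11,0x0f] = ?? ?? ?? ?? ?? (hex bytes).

MEM[0x07,0x13,0x18,0x11,0x0f] = 1c d2 c0 38 96

  after D0: wrote 2B at 0x07 = 1cd2
  after D1: wrote 7B at 0x0e = 5483535b0fcb29
  after D2: wrote 6B at 0x0e = 1cd2865b1cd2
  after D3: wrote 5B at 0x0e = bd96c03899
  after D4: wrote 6B at 0x01 = 1cd2865b1cd2
  after D5: wrote 3B at 0x17 = 96c038
query mem[0x07]=0x1c, mem[0x13]=0xd2, mem[0x18]=0xc0, mem[0x11]=0x38, mem[0x0f]=0x96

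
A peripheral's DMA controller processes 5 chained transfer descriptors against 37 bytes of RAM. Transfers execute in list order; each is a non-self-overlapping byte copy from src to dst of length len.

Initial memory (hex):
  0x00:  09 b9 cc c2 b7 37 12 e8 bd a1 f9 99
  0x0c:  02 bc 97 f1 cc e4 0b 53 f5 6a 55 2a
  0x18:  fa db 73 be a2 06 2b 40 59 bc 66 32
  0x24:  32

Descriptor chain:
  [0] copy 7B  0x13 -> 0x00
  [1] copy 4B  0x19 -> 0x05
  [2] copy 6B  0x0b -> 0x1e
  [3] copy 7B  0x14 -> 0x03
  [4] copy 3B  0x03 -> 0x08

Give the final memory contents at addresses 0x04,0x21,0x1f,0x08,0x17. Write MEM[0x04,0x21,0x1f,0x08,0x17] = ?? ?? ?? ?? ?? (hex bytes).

MEM[0x04,0x21,0x1f,0x08,0x17] = 6a 97 02 f5 2a

  after D0: wrote 7B at 0x00 = 53f56a552afadb
  after D1: wrote 4B at 0x05 = db73bea2
  after D2: wrote 6B at 0x1e = 9902bc97f1cc
  after D3: wrote 7B at 0x03 = f56a552afadb73
  after D4: wrote 3B at 0x08 = f56a55
query mem[0x04]=0x6a, mem[0x21]=0x97, mem[0x1f]=0x02, mem[0x08]=0xf5, mem[0x17]=0x2a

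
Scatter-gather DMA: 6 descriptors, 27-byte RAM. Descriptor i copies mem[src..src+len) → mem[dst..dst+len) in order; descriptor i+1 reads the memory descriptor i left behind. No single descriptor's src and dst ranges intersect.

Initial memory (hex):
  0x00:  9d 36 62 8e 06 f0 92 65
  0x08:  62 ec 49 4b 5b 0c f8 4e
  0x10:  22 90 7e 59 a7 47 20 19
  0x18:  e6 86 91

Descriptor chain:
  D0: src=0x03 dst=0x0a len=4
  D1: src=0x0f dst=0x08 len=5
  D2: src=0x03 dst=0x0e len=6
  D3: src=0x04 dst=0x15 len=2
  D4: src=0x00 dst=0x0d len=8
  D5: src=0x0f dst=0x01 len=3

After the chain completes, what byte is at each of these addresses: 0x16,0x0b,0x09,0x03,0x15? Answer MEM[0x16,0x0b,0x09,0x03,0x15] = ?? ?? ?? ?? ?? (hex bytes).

MEM[0x16,0x0b,0x09,0x03,0x15] = f0 7e 22 06 06

  after D0: wrote 4B at 0x0a = 8e06f092
  after D1: wrote 5B at 0x08 = 4e22907e59
  after D2: wrote 6B at 0x0e = 8e06f092654e
  after D3: wrote 2B at 0x15 = 06f0
  after D4: wrote 8B at 0x0d = 9d36628e06f09265
  after D5: wrote 3B at 0x01 = 628e06
query mem[0x16]=0xf0, mem[0x0b]=0x7e, mem[0x09]=0x22, mem[0x03]=0x06, mem[0x15]=0x06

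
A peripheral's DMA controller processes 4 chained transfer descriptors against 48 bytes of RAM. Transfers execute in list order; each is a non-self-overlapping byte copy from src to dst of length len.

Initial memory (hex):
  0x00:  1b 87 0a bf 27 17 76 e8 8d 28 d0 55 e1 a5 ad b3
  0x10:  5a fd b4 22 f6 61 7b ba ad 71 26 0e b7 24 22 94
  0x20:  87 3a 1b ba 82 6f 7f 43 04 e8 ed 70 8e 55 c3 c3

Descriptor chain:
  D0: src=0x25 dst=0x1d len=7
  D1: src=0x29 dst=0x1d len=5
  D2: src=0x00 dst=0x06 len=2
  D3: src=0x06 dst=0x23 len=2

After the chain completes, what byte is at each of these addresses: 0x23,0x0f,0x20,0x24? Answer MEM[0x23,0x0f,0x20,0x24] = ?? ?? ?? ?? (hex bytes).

[0] 0x25->0x1d len=7 : 6f 7f 43 04 e8 ed 70
[1] 0x29->0x1d len=5 : e8 ed 70 8e 55
[2] 0x00->0x06 len=2 : 1b 87
[3] 0x06->0x23 len=2 : 1b 87
query mem[0x23]=0x1b, mem[0x0f]=0xb3, mem[0x20]=0x8e, mem[0x24]=0x87

MEM[0x23,0x0f,0x20,0x24] = 1b b3 8e 87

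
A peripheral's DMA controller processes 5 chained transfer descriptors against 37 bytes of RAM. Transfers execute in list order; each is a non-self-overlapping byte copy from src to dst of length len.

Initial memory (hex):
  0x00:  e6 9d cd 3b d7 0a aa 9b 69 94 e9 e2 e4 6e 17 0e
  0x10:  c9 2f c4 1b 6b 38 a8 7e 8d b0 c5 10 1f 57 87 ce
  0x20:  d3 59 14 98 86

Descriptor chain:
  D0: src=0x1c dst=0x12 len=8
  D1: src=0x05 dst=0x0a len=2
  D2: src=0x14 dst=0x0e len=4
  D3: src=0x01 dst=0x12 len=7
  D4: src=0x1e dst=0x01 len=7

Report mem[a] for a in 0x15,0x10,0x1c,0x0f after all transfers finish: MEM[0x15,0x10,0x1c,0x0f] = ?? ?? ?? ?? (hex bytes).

MEM[0x15,0x10,0x1c,0x0f] = d7 d3 1f ce

  after D0: wrote 8B at 0x12 = 1f5787ced3591498
  after D1: wrote 2B at 0x0a = 0aaa
  after D2: wrote 4B at 0x0e = 87ced359
  after D3: wrote 7B at 0x12 = 9dcd3bd70aaa9b
  after D4: wrote 7B at 0x01 = 87ced359149886
query mem[0x15]=0xd7, mem[0x10]=0xd3, mem[0x1c]=0x1f, mem[0x0f]=0xce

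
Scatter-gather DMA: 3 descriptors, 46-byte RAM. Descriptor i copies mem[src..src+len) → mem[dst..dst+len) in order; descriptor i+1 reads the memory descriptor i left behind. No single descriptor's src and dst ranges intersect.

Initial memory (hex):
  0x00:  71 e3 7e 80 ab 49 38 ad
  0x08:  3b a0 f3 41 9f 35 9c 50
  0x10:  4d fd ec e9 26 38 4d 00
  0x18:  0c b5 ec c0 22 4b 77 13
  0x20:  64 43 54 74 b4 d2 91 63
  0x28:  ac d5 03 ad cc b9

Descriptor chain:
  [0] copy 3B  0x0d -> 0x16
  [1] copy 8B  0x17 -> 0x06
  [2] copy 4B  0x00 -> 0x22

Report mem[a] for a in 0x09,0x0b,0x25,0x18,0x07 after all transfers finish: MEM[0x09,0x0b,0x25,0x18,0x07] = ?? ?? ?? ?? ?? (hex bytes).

  after D0: wrote 3B at 0x16 = 359c50
  after D1: wrote 8B at 0x06 = 9c50b5ecc0224b77
  after D2: wrote 4B at 0x22 = 71e37e80
query mem[0x09]=0xec, mem[0x0b]=0x22, mem[0x25]=0x80, mem[0x18]=0x50, mem[0x07]=0x50

MEM[0x09,0x0b,0x25,0x18,0x07] = ec 22 80 50 50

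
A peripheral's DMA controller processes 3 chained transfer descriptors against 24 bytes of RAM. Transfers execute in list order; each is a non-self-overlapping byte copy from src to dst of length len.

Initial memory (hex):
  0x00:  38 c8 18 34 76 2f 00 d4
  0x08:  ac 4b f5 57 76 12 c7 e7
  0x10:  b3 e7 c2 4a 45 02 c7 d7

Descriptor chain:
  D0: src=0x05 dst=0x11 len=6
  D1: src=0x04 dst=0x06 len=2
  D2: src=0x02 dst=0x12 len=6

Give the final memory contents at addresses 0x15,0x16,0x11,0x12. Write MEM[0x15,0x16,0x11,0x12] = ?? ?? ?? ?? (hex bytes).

[0] 0x05->0x11 len=6 : 2f 00 d4 ac 4b f5
[1] 0x04->0x06 len=2 : 76 2f
[2] 0x02->0x12 len=6 : 18 34 76 2f 76 2f
query mem[0x15]=0x2f, mem[0x16]=0x76, mem[0x11]=0x2f, mem[0x12]=0x18

MEM[0x15,0x16,0x11,0x12] = 2f 76 2f 18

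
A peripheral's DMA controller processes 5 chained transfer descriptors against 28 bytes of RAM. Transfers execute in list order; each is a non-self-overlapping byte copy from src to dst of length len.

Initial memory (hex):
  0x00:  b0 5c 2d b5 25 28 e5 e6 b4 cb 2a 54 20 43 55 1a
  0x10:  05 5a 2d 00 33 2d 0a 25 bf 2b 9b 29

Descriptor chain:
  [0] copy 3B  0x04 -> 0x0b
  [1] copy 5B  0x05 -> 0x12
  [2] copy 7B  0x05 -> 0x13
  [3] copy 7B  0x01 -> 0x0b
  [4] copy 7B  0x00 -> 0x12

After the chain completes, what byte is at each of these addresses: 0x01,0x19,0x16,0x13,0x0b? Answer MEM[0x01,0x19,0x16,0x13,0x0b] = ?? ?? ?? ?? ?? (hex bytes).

[0] 0x04->0x0b len=3 : 25 28 e5
[1] 0x05->0x12 len=5 : 28 e5 e6 b4 cb
[2] 0x05->0x13 len=7 : 28 e5 e6 b4 cb 2a 25
[3] 0x01->0x0b len=7 : 5c 2d b5 25 28 e5 e6
[4] 0x00->0x12 len=7 : b0 5c 2d b5 25 28 e5
query mem[0x01]=0x5c, mem[0x19]=0x25, mem[0x16]=0x25, mem[0x13]=0x5c, mem[0x0b]=0x5c

MEM[0x01,0x19,0x16,0x13,0x0b] = 5c 25 25 5c 5c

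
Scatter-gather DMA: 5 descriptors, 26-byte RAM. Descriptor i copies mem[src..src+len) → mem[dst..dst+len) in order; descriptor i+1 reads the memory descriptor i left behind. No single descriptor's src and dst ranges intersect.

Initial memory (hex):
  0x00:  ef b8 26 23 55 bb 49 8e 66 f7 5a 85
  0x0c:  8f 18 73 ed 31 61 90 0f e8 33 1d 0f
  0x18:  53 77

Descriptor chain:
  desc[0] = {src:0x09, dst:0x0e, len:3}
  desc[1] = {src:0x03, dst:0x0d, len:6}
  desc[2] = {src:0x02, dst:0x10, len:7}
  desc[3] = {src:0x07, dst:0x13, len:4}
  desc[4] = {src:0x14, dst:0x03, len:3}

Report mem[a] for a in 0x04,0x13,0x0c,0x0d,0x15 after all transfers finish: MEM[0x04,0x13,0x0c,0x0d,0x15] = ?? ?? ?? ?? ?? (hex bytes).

  after D0: wrote 3B at 0x0e = f75a85
  after D1: wrote 6B at 0x0d = 2355bb498e66
  after D2: wrote 7B at 0x10 = 262355bb498e66
  after D3: wrote 4B at 0x13 = 8e66f75a
  after D4: wrote 3B at 0x03 = 66f75a
query mem[0x04]=0xf7, mem[0x13]=0x8e, mem[0x0c]=0x8f, mem[0x0d]=0x23, mem[0x15]=0xf7

MEM[0x04,0x13,0x0c,0x0d,0x15] = f7 8e 8f 23 f7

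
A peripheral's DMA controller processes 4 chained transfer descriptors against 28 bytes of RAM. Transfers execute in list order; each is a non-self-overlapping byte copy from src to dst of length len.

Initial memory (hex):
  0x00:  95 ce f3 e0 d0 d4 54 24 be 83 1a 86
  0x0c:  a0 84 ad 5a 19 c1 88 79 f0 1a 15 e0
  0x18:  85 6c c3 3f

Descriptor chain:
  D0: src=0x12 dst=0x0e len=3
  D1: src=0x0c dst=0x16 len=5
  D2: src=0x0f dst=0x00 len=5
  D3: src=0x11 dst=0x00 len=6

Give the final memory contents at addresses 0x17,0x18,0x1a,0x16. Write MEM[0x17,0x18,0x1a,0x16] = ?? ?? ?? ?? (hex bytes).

[0] 0x12->0x0e len=3 : 88 79 f0
[1] 0x0c->0x16 len=5 : a0 84 88 79 f0
[2] 0x0f->0x00 len=5 : 79 f0 c1 88 79
[3] 0x11->0x00 len=6 : c1 88 79 f0 1a a0
query mem[0x17]=0x84, mem[0x18]=0x88, mem[0x1a]=0xf0, mem[0x16]=0xa0

MEM[0x17,0x18,0x1a,0x16] = 84 88 f0 a0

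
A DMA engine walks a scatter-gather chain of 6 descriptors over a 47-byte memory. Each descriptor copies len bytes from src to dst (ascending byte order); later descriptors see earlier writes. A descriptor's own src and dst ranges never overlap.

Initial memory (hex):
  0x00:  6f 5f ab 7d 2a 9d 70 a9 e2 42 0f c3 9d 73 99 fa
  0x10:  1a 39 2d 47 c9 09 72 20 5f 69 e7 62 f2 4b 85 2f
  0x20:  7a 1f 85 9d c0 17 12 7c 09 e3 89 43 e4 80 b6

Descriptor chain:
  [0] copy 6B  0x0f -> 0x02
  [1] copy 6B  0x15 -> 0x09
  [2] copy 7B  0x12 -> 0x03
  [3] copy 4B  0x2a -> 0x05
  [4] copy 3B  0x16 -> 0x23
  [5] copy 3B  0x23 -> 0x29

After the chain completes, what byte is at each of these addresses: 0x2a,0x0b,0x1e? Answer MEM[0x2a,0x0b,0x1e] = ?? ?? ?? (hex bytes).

MEM[0x2a,0x0b,0x1e] = 20 20 85

[0] 0x0f->0x02 len=6 : fa 1a 39 2d 47 c9
[1] 0x15->0x09 len=6 : 09 72 20 5f 69 e7
[2] 0x12->0x03 len=7 : 2d 47 c9 09 72 20 5f
[3] 0x2a->0x05 len=4 : 89 43 e4 80
[4] 0x16->0x23 len=3 : 72 20 5f
[5] 0x23->0x29 len=3 : 72 20 5f
query mem[0x2a]=0x20, mem[0x0b]=0x20, mem[0x1e]=0x85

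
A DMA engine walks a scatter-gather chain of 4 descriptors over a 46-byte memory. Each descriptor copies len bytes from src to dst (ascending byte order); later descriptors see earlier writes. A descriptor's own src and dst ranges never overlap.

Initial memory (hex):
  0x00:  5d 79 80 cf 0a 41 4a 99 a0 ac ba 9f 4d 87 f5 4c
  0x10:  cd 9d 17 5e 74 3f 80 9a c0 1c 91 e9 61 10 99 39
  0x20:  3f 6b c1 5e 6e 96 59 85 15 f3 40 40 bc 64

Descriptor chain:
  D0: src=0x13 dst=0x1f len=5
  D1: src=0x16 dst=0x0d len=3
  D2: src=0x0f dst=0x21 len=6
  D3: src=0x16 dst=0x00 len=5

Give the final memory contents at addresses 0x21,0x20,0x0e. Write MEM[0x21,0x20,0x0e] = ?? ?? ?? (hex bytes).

MEM[0x21,0x20,0x0e] = c0 74 9a

[0] 0x13->0x1f len=5 : 5e 74 3f 80 9a
[1] 0x16->0x0d len=3 : 80 9a c0
[2] 0x0f->0x21 len=6 : c0 cd 9d 17 5e 74
[3] 0x16->0x00 len=5 : 80 9a c0 1c 91
query mem[0x21]=0xc0, mem[0x20]=0x74, mem[0x0e]=0x9a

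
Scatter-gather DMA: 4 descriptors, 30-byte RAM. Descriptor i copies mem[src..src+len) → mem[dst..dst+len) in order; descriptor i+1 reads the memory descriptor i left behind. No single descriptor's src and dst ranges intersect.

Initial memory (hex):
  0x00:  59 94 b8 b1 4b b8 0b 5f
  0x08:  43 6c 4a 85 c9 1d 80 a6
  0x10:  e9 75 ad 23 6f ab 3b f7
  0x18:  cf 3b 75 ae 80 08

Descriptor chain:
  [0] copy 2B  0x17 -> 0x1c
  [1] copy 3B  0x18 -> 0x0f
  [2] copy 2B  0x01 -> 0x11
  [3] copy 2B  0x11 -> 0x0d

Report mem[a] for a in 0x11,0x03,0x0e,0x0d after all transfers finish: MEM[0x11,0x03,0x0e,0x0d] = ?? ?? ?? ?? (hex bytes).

D0: mem[0x1c..0x1d] <- [f7 cf]
D1: mem[0x0f..0x11] <- [cf 3b 75]
D2: mem[0x11..0x12] <- [94 b8]
D3: mem[0x0d..0x0e] <- [94 b8]
query mem[0x11]=0x94, mem[0x03]=0xb1, mem[0x0e]=0xb8, mem[0x0d]=0x94

MEM[0x11,0x03,0x0e,0x0d] = 94 b1 b8 94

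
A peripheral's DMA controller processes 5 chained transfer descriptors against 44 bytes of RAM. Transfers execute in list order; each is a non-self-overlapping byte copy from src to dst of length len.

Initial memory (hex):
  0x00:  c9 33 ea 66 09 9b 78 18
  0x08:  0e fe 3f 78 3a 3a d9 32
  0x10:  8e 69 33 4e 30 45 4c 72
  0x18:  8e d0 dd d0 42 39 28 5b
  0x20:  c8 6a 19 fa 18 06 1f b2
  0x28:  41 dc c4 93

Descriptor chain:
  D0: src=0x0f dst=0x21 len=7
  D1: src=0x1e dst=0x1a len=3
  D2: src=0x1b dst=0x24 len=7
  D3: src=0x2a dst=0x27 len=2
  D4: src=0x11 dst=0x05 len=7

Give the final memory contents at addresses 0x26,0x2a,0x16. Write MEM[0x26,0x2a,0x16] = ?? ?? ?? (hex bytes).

  after D0: wrote 7B at 0x21 = 328e69334e3045
  after D1: wrote 3B at 0x1a = 285bc8
  after D2: wrote 7B at 0x24 = 5bc839285bc832
  after D3: wrote 2B at 0x27 = 3293
  after D4: wrote 7B at 0x05 = 69334e30454c72
query mem[0x26]=0x39, mem[0x2a]=0x32, mem[0x16]=0x4c

MEM[0x26,0x2a,0x16] = 39 32 4c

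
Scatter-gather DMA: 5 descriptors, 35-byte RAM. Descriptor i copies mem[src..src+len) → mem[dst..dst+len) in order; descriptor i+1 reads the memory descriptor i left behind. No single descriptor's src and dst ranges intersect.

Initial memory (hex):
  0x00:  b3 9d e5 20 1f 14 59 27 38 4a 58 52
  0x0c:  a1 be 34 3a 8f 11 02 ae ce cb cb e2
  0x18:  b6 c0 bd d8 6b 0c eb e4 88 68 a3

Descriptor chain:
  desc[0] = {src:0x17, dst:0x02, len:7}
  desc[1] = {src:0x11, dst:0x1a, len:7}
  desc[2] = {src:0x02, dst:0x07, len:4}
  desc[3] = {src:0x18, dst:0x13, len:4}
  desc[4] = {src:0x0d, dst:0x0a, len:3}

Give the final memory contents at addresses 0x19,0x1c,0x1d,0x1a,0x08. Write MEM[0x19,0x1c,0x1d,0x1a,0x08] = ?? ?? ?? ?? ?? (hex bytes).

MEM[0x19,0x1c,0x1d,0x1a,0x08] = c0 ae ce 11 b6

D0: mem[0x02..0x08] <- [e2 b6 c0 bd d8 6b 0c]
D1: mem[0x1a..0x20] <- [11 02 ae ce cb cb e2]
D2: mem[0x07..0x0a] <- [e2 b6 c0 bd]
D3: mem[0x13..0x16] <- [b6 c0 11 02]
D4: mem[0x0a..0x0c] <- [be 34 3a]
query mem[0x19]=0xc0, mem[0x1c]=0xae, mem[0x1d]=0xce, mem[0x1a]=0x11, mem[0x08]=0xb6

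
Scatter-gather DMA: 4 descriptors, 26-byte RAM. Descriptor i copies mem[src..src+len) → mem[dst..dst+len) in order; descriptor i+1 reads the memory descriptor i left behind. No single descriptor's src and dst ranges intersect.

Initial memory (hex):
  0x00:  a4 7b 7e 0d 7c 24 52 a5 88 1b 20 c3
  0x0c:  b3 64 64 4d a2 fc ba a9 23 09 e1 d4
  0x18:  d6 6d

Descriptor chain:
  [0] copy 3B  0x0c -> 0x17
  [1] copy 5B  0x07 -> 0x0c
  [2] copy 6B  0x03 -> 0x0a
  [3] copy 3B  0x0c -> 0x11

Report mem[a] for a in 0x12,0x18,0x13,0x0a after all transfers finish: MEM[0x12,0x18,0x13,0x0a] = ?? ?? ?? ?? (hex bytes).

  after D0: wrote 3B at 0x17 = b36464
  after D1: wrote 5B at 0x0c = a5881b20c3
  after D2: wrote 6B at 0x0a = 0d7c2452a588
  after D3: wrote 3B at 0x11 = 2452a5
query mem[0x12]=0x52, mem[0x18]=0x64, mem[0x13]=0xa5, mem[0x0a]=0x0d

MEM[0x12,0x18,0x13,0x0a] = 52 64 a5 0d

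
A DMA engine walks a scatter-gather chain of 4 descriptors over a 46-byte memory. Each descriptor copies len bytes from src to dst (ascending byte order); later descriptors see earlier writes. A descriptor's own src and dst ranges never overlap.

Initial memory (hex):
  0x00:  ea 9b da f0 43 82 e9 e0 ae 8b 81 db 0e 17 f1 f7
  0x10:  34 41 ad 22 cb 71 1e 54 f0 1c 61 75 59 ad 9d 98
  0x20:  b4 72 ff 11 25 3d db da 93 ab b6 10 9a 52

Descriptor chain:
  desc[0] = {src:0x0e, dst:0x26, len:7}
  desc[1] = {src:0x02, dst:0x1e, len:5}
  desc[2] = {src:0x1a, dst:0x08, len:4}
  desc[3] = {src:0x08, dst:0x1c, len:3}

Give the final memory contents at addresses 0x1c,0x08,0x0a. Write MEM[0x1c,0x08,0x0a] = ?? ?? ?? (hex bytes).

#0 dst[0x26+7] := {0xf1,0xf7,0x34,0x41,0xad,0x22,0xcb}
#1 dst[0x1e+5] := {0xda,0xf0,0x43,0x82,0xe9}
#2 dst[0x08+4] := {0x61,0x75,0x59,0xad}
#3 dst[0x1c+3] := {0x61,0x75,0x59}
query mem[0x1c]=0x61, mem[0x08]=0x61, mem[0x0a]=0x59

MEM[0x1c,0x08,0x0a] = 61 61 59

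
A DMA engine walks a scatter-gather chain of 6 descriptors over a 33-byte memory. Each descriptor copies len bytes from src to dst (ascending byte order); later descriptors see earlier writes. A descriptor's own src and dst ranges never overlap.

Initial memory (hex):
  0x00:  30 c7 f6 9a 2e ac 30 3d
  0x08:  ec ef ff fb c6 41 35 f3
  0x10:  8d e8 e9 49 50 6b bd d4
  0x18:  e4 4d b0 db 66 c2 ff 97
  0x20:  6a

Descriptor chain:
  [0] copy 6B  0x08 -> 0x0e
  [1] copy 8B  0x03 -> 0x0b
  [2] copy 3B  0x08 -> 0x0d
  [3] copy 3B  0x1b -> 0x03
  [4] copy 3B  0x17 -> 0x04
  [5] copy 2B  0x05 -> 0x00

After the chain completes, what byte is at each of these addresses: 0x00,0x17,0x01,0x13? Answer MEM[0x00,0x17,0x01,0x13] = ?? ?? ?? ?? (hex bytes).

MEM[0x00,0x17,0x01,0x13] = e4 d4 4d 41

  after D0: wrote 6B at 0x0e = eceffffbc641
  after D1: wrote 8B at 0x0b = 9a2eac303decefff
  after D2: wrote 3B at 0x0d = ecefff
  after D3: wrote 3B at 0x03 = db66c2
  after D4: wrote 3B at 0x04 = d4e44d
  after D5: wrote 2B at 0x00 = e44d
query mem[0x00]=0xe4, mem[0x17]=0xd4, mem[0x01]=0x4d, mem[0x13]=0x41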